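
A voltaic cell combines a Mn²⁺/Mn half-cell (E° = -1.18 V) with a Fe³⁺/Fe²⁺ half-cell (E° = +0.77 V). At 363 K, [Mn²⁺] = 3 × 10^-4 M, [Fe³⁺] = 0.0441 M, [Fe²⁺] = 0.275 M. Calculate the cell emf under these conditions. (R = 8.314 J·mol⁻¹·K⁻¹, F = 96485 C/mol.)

The Fe³⁺/Fe²⁺ couple has the higher reduction potential and acts as the cathode, so E°_cell = +0.77 − (-1.18) = 1.95 V.
Balancing electrons gives n = 2; the reaction quotient is Q = [Mn²⁺]·[Fe²⁺]^2/[Fe³⁺]^2 = 0.0117.
E = E° − (RT/nF) ln Q = 1.95 − (8.314×363)/(2×96485) × (-4.451) = 1.950 + 0.070 = 2.020 V.

2.02 V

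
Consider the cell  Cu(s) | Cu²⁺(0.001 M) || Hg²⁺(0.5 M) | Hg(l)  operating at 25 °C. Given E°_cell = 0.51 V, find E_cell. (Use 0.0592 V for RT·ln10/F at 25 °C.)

Balancing electrons gives n = 2; the reaction quotient is Q = [Cu²⁺]/[Hg²⁺] = 0.00200.
At 25 °C, E = E° − (0.0592/n) log Q = 0.51 − (0.0592/2)(-2.699) = 0.510 + 0.080 = 0.590 V.

0.590 V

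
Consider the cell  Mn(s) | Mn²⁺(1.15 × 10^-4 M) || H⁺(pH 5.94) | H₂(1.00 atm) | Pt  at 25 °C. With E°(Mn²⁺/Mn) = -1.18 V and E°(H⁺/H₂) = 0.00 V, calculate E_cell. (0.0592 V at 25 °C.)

The hydrogen couple is the cathode, so E°_cell = 1.18 V; n = 2.
[H⁺] = 10^(−5.94) = 1.1 × 10^-6 M, and Q = [Mn²⁺]·P(H₂) / [H⁺]^2 = 8.72 × 10^7.
E = E° − (0.0592/2) log Q = 1.18 − (0.0592/2)(7.941) = 0.945 V.

0.94 V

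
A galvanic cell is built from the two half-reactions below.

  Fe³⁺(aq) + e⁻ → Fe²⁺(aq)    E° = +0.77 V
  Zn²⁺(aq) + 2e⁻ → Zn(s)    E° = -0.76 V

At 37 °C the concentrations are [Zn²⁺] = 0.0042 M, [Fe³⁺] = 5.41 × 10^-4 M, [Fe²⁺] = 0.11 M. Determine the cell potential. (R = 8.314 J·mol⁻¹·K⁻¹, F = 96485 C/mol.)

1.46 V

The Fe³⁺/Fe²⁺ couple has the higher reduction potential and acts as the cathode, so E°_cell = +0.77 − (-0.76) = 1.53 V.
Balancing electrons gives n = 2; the reaction quotient is Q = [Zn²⁺]·[Fe²⁺]^2/[Fe³⁺]^2 = 174.
E = E° − (RT/nF) ln Q = 1.53 − (8.314×310)/(2×96485) × (5.157) = 1.530 − 0.069 = 1.461 V.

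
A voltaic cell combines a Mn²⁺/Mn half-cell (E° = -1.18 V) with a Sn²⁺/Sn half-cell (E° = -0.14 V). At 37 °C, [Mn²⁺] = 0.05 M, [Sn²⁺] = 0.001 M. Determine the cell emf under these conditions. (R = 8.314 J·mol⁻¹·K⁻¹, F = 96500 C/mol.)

0.988 V

The Sn²⁺/Sn couple has the higher reduction potential and acts as the cathode, so E°_cell = -0.14 − (-1.18) = 1.04 V.
Balancing electrons gives n = 2; the reaction quotient is Q = [Mn²⁺]/[Sn²⁺] = 50.0.
E = E° − (RT/nF) ln Q = 1.04 − (8.314×310)/(2×96500) × (3.912) = 1.040 − 0.052 = 0.988 V.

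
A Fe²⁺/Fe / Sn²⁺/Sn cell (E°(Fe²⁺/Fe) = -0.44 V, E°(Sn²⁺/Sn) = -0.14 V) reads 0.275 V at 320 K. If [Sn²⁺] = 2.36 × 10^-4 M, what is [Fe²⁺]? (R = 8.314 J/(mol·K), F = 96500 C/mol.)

From the Nernst equation, ln Q = nF(E° − E)/RT = 2×96500×(0.30 − 0.275)/(8.314×320) = 1.814, so Q = 6.13.
With Q = [Fe²⁺]/[Sn²⁺] and the known concentrations, [Fe²⁺] in the numerator gives [Fe²⁺] = 0.0014 M.

0.0014 M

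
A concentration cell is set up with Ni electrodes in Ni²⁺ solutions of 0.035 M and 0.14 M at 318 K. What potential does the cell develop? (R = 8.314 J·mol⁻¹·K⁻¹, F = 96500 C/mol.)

Both half-cells are Ni²⁺/Ni, so E°_cell = 0. The concentrated side is the cathode; the cell reaction moves Ni²⁺ from high to low concentration with n = 2.
Q = [Ni²⁺]_dilute/[Ni²⁺]_conc = 0.035/0.14 = 0.250.
E = 0 − (RT/nF) ln Q = −((8.314×318)/(2×96500))(-1.386) = 0.0190 V.

0.019 V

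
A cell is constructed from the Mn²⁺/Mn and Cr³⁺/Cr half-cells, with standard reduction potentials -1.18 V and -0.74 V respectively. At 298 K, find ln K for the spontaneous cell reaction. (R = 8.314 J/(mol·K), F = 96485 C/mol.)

ln K = 102.8

E°_cell = -0.74 − (-1.18) = 0.44 V, with n = 6 electrons transferred.
At equilibrium E = 0, so the Nernst equation gives ln K = nFE°/RT = (6)(96485)(0.44)/((8.314)(298)) = 102.81.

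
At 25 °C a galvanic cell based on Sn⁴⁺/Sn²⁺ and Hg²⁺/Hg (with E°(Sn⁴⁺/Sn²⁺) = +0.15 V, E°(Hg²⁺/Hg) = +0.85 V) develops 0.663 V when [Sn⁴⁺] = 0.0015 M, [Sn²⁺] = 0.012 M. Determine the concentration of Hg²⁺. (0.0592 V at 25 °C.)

From the Nernst equation, log Q = n(E° − E)/0.0592 = 2(0.70 − 0.663)/0.0592 = 1.250, so Q = 17.8.
With Q = [Sn⁴⁺]/([Sn²⁺]·[Hg²⁺]) and the known concentrations, [Hg²⁺] in the denominator gives [Hg²⁺] = 0.007 M.

0.007 M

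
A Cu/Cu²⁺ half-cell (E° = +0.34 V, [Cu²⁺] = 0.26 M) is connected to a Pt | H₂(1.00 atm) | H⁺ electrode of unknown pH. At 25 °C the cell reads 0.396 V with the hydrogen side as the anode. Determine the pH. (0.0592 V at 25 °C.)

E°_cell = 0.34 V and n = 2.
log Q = n(E° − E)/0.0592 = 2×(0.34 − 0.396)/0.0592 = -1.892.
With Q = [H⁺]^2 / ([Cu²⁺]·P(H₂)), solving for [H⁺] gives log[H⁺] = -1.238, so pH = 1.24.

pH = 1.24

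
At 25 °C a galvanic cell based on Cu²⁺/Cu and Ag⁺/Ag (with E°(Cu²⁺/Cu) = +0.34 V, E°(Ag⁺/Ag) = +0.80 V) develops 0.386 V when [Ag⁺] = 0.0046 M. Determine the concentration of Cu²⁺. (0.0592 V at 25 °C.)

From the Nernst equation, log Q = n(E° − E)/0.0592 = 2(0.46 − 0.386)/0.0592 = 2.500, so Q = 316.
With Q = [Cu²⁺]/[Ag⁺]^2 and the known concentrations, [Cu²⁺] in the numerator gives [Cu²⁺] = 0.0067 M.

0.0067 M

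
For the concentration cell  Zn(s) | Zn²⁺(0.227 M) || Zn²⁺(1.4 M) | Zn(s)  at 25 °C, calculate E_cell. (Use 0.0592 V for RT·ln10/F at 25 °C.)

Both half-cells are Zn²⁺/Zn, so E°_cell = 0. The concentrated side is the cathode; the cell reaction moves Zn²⁺ from high to low concentration with n = 2.
Q = [Zn²⁺]_dilute/[Zn²⁺]_conc = 0.227/1.4 = 0.162.
E = 0 − (0.0592/2) log Q = −(0.0592/2)(-0.790) = 0.0234 V.

0.023 V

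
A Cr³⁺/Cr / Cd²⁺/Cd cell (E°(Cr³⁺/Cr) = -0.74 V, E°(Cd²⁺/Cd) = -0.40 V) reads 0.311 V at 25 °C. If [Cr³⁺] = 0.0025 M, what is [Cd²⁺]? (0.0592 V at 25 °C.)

0.0019 M

From the Nernst equation, log Q = n(E° − E)/0.0592 = 6(0.34 − 0.311)/0.0592 = 2.939, so Q = 869.
With Q = [Cr³⁺]^2/[Cd²⁺]^3 and the known concentrations, [Cd²⁺]^3 in the denominator gives [Cd²⁺] = 0.0019 M.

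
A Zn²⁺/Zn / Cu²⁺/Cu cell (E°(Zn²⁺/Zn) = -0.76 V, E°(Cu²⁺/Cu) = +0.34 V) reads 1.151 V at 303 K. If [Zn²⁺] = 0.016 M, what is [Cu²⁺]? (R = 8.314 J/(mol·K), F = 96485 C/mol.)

From the Nernst equation, ln Q = nF(E° − E)/RT = 2×96485×(1.10 − 1.151)/(8.314×303) = -3.907, so Q = 0.0201.
With Q = [Zn²⁺]/[Cu²⁺] and the known concentrations, [Cu²⁺] in the denominator gives [Cu²⁺] = 0.8 M.

0.8 M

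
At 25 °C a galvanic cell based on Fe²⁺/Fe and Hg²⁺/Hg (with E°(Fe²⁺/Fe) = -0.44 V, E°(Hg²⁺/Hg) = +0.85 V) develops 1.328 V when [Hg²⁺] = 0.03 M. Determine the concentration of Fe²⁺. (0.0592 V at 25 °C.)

From the Nernst equation, log Q = n(E° − E)/0.0592 = 2(1.29 − 1.328)/0.0592 = -1.284, so Q = 0.0520.
With Q = [Fe²⁺]/[Hg²⁺] and the known concentrations, [Fe²⁺] in the numerator gives [Fe²⁺] = 0.0016 M.

0.0016 M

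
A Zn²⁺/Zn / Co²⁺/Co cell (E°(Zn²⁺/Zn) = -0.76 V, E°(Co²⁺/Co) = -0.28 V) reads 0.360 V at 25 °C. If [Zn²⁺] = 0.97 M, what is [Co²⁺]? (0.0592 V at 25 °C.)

From the Nernst equation, log Q = n(E° − E)/0.0592 = 2(0.48 − 0.360)/0.0592 = 4.054, so Q = 1.13 × 10^4.
With Q = [Zn²⁺]/[Co²⁺] and the known concentrations, [Co²⁺] in the denominator gives [Co²⁺] = 8.6 × 10^-5 M.

8.6 × 10^-5 M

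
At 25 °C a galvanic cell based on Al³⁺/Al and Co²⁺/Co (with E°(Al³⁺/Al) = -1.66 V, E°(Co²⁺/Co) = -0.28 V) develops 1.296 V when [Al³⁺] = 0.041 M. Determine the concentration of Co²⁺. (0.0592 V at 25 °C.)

From the Nernst equation, log Q = n(E° − E)/0.0592 = 6(1.38 − 1.296)/0.0592 = 8.514, so Q = 3.26 × 10^8.
With Q = [Al³⁺]^2/[Co²⁺]^3 and the known concentrations, [Co²⁺]^3 in the denominator gives [Co²⁺] = 1.7 × 10^-4 M.

1.7 × 10^-4 M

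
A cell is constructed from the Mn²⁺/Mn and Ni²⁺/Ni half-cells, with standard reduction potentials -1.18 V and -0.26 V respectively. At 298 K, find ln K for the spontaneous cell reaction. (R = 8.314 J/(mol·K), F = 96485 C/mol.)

ln K = 71.7

E°_cell = -0.26 − (-1.18) = 0.92 V, with n = 2 electrons transferred.
At equilibrium E = 0, so the Nernst equation gives ln K = nFE°/RT = (2)(96485)(0.92)/((8.314)(298)) = 71.66.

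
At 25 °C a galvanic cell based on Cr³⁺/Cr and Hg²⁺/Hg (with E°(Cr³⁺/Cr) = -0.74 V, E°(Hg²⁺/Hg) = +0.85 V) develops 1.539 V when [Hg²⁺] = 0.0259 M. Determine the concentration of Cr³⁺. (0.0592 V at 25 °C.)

From the Nernst equation, log Q = n(E° − E)/0.0592 = 6(1.59 − 1.539)/0.0592 = 5.169, so Q = 1.48 × 10^5.
With Q = [Cr³⁺]^2/[Hg²⁺]^3 and the known concentrations, [Cr³⁺]^2 in the numerator gives [Cr³⁺] = 1.6 M.

1.6 M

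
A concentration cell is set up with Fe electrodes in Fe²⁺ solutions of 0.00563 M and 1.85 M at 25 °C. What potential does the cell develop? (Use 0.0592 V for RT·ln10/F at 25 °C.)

Both half-cells are Fe²⁺/Fe, so E°_cell = 0. The concentrated side is the cathode; the cell reaction moves Fe²⁺ from high to low concentration with n = 2.
Q = [Fe²⁺]_dilute/[Fe²⁺]_conc = 0.00563/1.85 = 0.00304.
E = 0 − (0.0592/2) log Q = −(0.0592/2)(-2.517) = 0.0745 V.

0.075 V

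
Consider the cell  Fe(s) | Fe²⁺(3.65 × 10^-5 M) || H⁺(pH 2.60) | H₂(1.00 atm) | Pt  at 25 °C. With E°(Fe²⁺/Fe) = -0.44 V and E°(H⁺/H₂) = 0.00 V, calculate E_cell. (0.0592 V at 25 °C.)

The hydrogen couple is the cathode, so E°_cell = 0.44 V; n = 2.
[H⁺] = 10^(−2.60) = 0.0025 M, and Q = [Fe²⁺]·P(H₂) / [H⁺]^2 = 5.78.
E = E° − (0.0592/2) log Q = 0.44 − (0.0592/2)(0.762) = 0.417 V.

0.42 V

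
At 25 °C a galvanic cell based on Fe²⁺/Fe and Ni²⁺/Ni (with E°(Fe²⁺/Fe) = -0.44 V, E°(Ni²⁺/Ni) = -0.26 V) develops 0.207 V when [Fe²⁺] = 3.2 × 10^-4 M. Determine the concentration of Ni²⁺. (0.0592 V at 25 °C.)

0.0026 M

From the Nernst equation, log Q = n(E° − E)/0.0592 = 2(0.18 − 0.207)/0.0592 = -0.912, so Q = 0.122.
With Q = [Fe²⁺]/[Ni²⁺] and the known concentrations, [Ni²⁺] in the denominator gives [Ni²⁺] = 0.0026 M.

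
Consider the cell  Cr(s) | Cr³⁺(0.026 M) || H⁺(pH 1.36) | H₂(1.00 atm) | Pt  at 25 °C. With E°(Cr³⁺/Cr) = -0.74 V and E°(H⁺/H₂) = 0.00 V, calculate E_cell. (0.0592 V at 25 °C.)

The hydrogen couple is the cathode, so E°_cell = 0.74 V; n = 6.
[H⁺] = 10^(−1.36) = 0.044 M, and Q = [Cr³⁺]^2·P(H₂)^3 / [H⁺]^6 = 9.77 × 10^4.
E = E° − (0.0592/6) log Q = 0.74 − (0.0592/6)(4.990) = 0.691 V.

0.69 V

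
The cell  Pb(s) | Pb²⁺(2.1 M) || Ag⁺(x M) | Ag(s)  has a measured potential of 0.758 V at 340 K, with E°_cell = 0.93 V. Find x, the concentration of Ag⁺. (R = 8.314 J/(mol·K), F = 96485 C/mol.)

From the Nernst equation, ln Q = nF(E° − E)/RT = 2×96485×(0.93 − 0.758)/(8.314×340) = 11.742, so Q = 1.26 × 10^5.
With Q = [Pb²⁺]/[Ag⁺]^2 and the known concentrations, [Ag⁺]^2 in the denominator gives [Ag⁺] = 0.0041 M.

0.0041 M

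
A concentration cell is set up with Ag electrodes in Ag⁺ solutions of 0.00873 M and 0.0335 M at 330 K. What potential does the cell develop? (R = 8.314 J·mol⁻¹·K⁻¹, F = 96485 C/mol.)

0.038 V

Both half-cells are Ag⁺/Ag, so E°_cell = 0. The concentrated side is the cathode; the cell reaction moves Ag⁺ from high to low concentration with n = 1.
Q = [Ag⁺]_dilute/[Ag⁺]_conc = 0.00873/0.0335 = 0.261.
E = 0 − (RT/nF) ln Q = −((8.314×330)/(1×96485))(-1.345) = 0.0382 V.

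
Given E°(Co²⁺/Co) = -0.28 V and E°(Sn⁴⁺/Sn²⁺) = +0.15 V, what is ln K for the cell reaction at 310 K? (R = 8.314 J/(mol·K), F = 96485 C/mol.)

E°_cell = +0.15 − (-0.28) = 0.43 V, with n = 2 electrons transferred.
At equilibrium E = 0, so the Nernst equation gives ln K = nFE°/RT = (2)(96485)(0.43)/((8.314)(310)) = 32.19.

ln K = 32.2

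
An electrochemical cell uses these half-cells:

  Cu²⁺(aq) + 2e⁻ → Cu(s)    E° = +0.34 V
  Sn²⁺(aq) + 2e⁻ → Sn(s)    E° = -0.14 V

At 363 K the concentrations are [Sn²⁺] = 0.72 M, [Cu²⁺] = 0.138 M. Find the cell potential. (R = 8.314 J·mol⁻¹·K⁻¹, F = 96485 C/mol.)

0.454 V

The Cu²⁺/Cu couple has the higher reduction potential and acts as the cathode, so E°_cell = +0.34 − (-0.14) = 0.48 V.
Balancing electrons gives n = 2; the reaction quotient is Q = [Sn²⁺]/[Cu²⁺] = 5.22.
E = E° − (RT/nF) ln Q = 0.48 − (8.314×363)/(2×96485) × (1.652) = 0.480 − 0.026 = 0.454 V.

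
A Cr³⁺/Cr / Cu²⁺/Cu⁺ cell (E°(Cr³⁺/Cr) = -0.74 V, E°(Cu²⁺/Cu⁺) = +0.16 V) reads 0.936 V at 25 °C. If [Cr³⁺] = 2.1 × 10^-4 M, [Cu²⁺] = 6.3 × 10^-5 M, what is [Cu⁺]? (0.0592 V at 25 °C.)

From the Nernst equation, log Q = n(E° − E)/0.0592 = 3(0.90 − 0.936)/0.0592 = -1.824, so Q = 0.0150.
With Q = [Cr³⁺]·[Cu⁺]^3/[Cu²⁺]^3 and the known concentrations, [Cu⁺]^3 in the numerator gives [Cu⁺] = 2.6 × 10^-4 M.

2.6 × 10^-4 M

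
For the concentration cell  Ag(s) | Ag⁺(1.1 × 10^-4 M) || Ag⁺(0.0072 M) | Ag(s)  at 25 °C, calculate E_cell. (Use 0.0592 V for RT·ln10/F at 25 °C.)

0.11 V

Both half-cells are Ag⁺/Ag, so E°_cell = 0. The concentrated side is the cathode; the cell reaction moves Ag⁺ from high to low concentration with n = 1.
Q = [Ag⁺]_dilute/[Ag⁺]_conc = 1.1 × 10^-4/0.0072 = 0.0153.
E = 0 − (0.0592/1) log Q = −(0.0592/1)(-1.816) = 0.1075 V.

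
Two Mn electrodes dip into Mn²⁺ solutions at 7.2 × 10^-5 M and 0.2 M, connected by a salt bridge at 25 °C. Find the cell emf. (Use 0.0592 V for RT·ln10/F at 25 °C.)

Both half-cells are Mn²⁺/Mn, so E°_cell = 0. The concentrated side is the cathode; the cell reaction moves Mn²⁺ from high to low concentration with n = 2.
Q = [Mn²⁺]_dilute/[Mn²⁺]_conc = 7.2 × 10^-5/0.2 = 3.6 × 10^-4.
E = 0 − (0.0592/2) log Q = −(0.0592/2)(-3.444) = 0.1019 V.

0.10 V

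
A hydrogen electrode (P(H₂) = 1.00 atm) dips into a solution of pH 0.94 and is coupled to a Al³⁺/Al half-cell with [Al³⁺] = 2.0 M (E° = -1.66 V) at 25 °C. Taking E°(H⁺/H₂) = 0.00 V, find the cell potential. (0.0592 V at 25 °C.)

1.60 V

The hydrogen couple is the cathode, so E°_cell = 1.66 V; n = 6.
[H⁺] = 10^(−0.94) = 0.11 M, and Q = [Al³⁺]^2·P(H₂)^3 / [H⁺]^6 = 1.75 × 10^6.
E = E° − (0.0592/6) log Q = 1.66 − (0.0592/6)(6.242) = 1.598 V.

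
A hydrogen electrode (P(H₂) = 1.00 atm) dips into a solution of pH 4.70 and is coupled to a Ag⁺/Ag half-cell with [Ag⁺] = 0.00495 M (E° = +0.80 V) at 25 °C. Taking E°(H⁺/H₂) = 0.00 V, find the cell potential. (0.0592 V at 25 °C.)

The Ag⁺/Ag couple is the cathode, so E°_cell = 0.80 V; n = 2.
[H⁺] = 10^(−4.70) = 2 × 10^-5 M, and Q = [H⁺]^2 / ([Ag⁺]^2·P(H₂)) = 1.62 × 10^-5.
E = E° − (0.0592/2) log Q = 0.80 − (0.0592/2)(-4.789) = 0.942 V.

0.94 V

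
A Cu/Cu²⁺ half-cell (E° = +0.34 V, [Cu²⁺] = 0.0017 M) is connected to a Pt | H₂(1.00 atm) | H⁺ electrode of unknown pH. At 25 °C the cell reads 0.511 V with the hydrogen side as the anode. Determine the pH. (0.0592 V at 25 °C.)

pH = 4.27

E°_cell = 0.34 V and n = 2.
log Q = n(E° − E)/0.0592 = 2×(0.34 − 0.511)/0.0592 = -5.777.
With Q = [H⁺]^2 / ([Cu²⁺]·P(H₂)), solving for [H⁺] gives log[H⁺] = -4.273, so pH = 4.27.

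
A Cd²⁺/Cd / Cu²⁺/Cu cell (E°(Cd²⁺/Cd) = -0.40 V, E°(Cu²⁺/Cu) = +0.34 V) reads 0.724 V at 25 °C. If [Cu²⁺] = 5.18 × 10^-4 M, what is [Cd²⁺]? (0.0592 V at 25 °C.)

From the Nernst equation, log Q = n(E° − E)/0.0592 = 2(0.74 − 0.724)/0.0592 = 0.541, so Q = 3.47.
With Q = [Cd²⁺]/[Cu²⁺] and the known concentrations, [Cd²⁺] in the numerator gives [Cd²⁺] = 0.0018 M.

0.0018 M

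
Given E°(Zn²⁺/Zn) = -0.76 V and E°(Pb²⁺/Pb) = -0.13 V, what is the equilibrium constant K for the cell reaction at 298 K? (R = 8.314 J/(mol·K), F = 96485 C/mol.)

E°_cell = -0.13 − (-0.76) = 0.63 V, with n = 2 electrons transferred.
At equilibrium E = 0, so the Nernst equation gives ln K = nFE°/RT = (2)(96485)(0.63)/((8.314)(298)) = 49.07.
K = e^49.07 = 2 × 10^21.

2 × 10^21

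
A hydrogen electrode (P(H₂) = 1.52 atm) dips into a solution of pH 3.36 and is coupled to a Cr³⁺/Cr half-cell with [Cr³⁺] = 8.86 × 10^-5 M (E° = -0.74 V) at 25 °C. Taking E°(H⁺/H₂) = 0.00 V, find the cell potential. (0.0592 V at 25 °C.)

The hydrogen couple is the cathode, so E°_cell = 0.74 V; n = 6.
[H⁺] = 10^(−3.36) = 4.4 × 10^-4 M, and Q = [Cr³⁺]^2·P(H₂)^3 / [H⁺]^6 = 3.98 × 10^12.
E = E° − (0.0592/6) log Q = 0.74 − (0.0592/6)(12.600) = 0.616 V.

0.62 V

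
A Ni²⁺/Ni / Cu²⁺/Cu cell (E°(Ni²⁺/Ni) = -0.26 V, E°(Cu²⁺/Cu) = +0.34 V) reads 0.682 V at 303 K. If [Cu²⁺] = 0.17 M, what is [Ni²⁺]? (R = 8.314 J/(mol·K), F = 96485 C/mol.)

3.2 × 10^-4 M

From the Nernst equation, ln Q = nF(E° − E)/RT = 2×96485×(0.60 − 0.682)/(8.314×303) = -6.281, so Q = 0.00187.
With Q = [Ni²⁺]/[Cu²⁺] and the known concentrations, [Ni²⁺] in the numerator gives [Ni²⁺] = 3.2 × 10^-4 M.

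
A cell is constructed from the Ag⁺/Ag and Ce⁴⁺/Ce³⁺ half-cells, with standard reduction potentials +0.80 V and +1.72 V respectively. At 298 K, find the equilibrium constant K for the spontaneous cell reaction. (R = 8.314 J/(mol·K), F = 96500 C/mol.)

3.6 × 10^15

E°_cell = +1.72 − (+0.80) = 0.92 V, with n = 1 electron transferred.
At equilibrium E = 0, so the Nernst equation gives ln K = nFE°/RT = (1)(96500)(0.92)/((8.314)(298)) = 35.83.
K = e^35.83 = 3.6 × 10^15.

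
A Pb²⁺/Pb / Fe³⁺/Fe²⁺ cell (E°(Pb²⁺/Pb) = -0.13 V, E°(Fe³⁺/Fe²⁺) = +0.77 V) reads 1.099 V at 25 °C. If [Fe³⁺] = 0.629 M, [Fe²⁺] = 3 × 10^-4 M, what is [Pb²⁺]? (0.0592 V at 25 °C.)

0.83 M

From the Nernst equation, log Q = n(E° − E)/0.0592 = 2(0.90 − 1.099)/0.0592 = -6.723, so Q = 1.89 × 10^-7.
With Q = [Pb²⁺]·[Fe²⁺]^2/[Fe³⁺]^2 and the known concentrations, [Pb²⁺] in the numerator gives [Pb²⁺] = 0.83 M.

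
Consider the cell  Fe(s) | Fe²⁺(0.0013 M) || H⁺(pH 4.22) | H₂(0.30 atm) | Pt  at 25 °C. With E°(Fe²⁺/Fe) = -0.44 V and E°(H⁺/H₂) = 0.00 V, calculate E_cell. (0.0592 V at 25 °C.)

0.29 V

The hydrogen couple is the cathode, so E°_cell = 0.44 V; n = 2.
[H⁺] = 10^(−4.22) = 6 × 10^-5 M, and Q = [Fe²⁺]·P(H₂) / [H⁺]^2 = 1.07 × 10^5.
E = E° − (0.0592/2) log Q = 0.44 − (0.0592/2)(5.031) = 0.291 V.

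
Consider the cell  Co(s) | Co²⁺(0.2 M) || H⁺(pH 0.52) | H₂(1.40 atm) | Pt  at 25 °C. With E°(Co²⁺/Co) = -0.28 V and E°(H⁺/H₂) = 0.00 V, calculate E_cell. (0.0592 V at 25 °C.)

The hydrogen couple is the cathode, so E°_cell = 0.28 V; n = 2.
[H⁺] = 10^(−0.52) = 0.30 M, and Q = [Co²⁺]·P(H₂) / [H⁺]^2 = 3.07.
E = E° − (0.0592/2) log Q = 0.28 − (0.0592/2)(0.487) = 0.266 V.

0.27 V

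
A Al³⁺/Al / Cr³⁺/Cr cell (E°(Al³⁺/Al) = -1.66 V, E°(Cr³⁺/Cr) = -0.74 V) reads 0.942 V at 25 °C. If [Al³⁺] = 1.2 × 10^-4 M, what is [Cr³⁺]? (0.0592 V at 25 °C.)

0.0016 M

From the Nernst equation, log Q = n(E° − E)/0.0592 = 3(0.92 − 0.942)/0.0592 = -1.115, so Q = 0.0768.
With Q = [Al³⁺]/[Cr³⁺] and the known concentrations, [Cr³⁺] in the denominator gives [Cr³⁺] = 0.0016 M.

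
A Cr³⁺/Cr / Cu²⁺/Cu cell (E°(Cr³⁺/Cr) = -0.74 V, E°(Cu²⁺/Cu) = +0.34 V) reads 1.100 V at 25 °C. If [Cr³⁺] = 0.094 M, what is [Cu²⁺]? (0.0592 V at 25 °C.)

0.98 M

From the Nernst equation, log Q = n(E° − E)/0.0592 = 6(1.08 − 1.100)/0.0592 = -2.027, so Q = 0.00940.
With Q = [Cr³⁺]^2/[Cu²⁺]^3 and the known concentrations, [Cu²⁺]^3 in the denominator gives [Cu²⁺] = 0.98 M.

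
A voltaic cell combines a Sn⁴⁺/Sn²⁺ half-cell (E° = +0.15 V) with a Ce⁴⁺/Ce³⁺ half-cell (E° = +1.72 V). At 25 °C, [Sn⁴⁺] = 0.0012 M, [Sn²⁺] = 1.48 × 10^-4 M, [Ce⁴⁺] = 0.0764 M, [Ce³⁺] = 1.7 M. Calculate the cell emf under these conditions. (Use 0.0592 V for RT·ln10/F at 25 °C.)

1.46 V

The Ce⁴⁺/Ce³⁺ couple has the higher reduction potential and acts as the cathode, so E°_cell = +1.72 − (+0.15) = 1.57 V.
Balancing electrons gives n = 2; the reaction quotient is Q = [Sn⁴⁺]·[Ce³⁺]^2/([Sn²⁺]·[Ce⁴⁺]^2) = 4010.
At 25 °C, E = E° − (0.0592/n) log Q = 1.57 − (0.0592/2)(3.604) = 1.570 − 0.107 = 1.463 V.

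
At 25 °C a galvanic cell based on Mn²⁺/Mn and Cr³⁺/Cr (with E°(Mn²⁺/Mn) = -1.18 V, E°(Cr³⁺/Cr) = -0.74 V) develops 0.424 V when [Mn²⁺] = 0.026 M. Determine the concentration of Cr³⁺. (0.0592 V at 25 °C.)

6.5 × 10^-4 M

From the Nernst equation, log Q = n(E° − E)/0.0592 = 6(0.44 − 0.424)/0.0592 = 1.622, so Q = 41.8.
With Q = [Mn²⁺]^3/[Cr³⁺]^2 and the known concentrations, [Cr³⁺]^2 in the denominator gives [Cr³⁺] = 6.5 × 10^-4 M.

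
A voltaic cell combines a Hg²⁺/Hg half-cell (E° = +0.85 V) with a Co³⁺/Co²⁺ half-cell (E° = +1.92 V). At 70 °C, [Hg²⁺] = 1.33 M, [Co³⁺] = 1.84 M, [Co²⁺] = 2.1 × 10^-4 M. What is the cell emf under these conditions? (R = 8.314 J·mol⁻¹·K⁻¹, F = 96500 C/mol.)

1.33 V

The Co³⁺/Co²⁺ couple has the higher reduction potential and acts as the cathode, so E°_cell = +1.92 − (+0.85) = 1.07 V.
Balancing electrons gives n = 2; the reaction quotient is Q = [Hg²⁺]·[Co²⁺]^2/[Co³⁺]^2 = 1.73 × 10^-8.
E = E° − (RT/nF) ln Q = 1.07 − (8.314×343)/(2×96500) × (-17.871) = 1.070 + 0.264 = 1.334 V.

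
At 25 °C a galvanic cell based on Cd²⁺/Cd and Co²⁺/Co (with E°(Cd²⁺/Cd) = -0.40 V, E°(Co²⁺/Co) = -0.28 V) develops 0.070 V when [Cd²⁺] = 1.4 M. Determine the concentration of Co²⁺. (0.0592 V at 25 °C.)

From the Nernst equation, log Q = n(E° − E)/0.0592 = 2(0.12 − 0.070)/0.0592 = 1.689, so Q = 48.9.
With Q = [Cd²⁺]/[Co²⁺] and the known concentrations, [Co²⁺] in the denominator gives [Co²⁺] = 0.029 M.

0.029 M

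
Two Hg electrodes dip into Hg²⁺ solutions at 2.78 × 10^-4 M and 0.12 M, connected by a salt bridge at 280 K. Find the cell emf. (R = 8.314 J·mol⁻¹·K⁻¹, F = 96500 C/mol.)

Both half-cells are Hg²⁺/Hg, so E°_cell = 0. The concentrated side is the cathode; the cell reaction moves Hg²⁺ from high to low concentration with n = 2.
Q = [Hg²⁺]_dilute/[Hg²⁺]_conc = 2.78 × 10^-4/0.12 = 0.00232.
E = 0 − (RT/nF) ln Q = −((8.314×280)/(2×96500))(-6.068) = 0.0732 V.

0.073 V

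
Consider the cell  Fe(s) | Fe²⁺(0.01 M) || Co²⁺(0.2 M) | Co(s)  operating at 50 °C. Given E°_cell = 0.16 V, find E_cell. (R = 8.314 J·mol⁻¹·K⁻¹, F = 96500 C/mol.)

Balancing electrons gives n = 2; the reaction quotient is Q = [Fe²⁺]/[Co²⁺] = 0.0500.
E = E° − (RT/nF) ln Q = 0.16 − (8.314×323)/(2×96500) × (-2.996) = 0.160 + 0.042 = 0.202 V.

0.202 V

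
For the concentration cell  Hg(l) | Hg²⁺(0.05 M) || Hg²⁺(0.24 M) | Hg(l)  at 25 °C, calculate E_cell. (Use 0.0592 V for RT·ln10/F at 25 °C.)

Both half-cells are Hg²⁺/Hg, so E°_cell = 0. The concentrated side is the cathode; the cell reaction moves Hg²⁺ from high to low concentration with n = 2.
Q = [Hg²⁺]_dilute/[Hg²⁺]_conc = 0.05/0.24 = 0.208.
E = 0 − (0.0592/2) log Q = −(0.0592/2)(-0.681) = 0.0202 V.

0.020 V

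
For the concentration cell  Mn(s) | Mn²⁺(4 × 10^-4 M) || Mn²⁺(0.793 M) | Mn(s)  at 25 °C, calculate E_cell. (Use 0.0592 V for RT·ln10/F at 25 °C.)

0.098 V

Both half-cells are Mn²⁺/Mn, so E°_cell = 0. The concentrated side is the cathode; the cell reaction moves Mn²⁺ from high to low concentration with n = 2.
Q = [Mn²⁺]_dilute/[Mn²⁺]_conc = 4 × 10^-4/0.793 = 5.04 × 10^-4.
E = 0 − (0.0592/2) log Q = −(0.0592/2)(-3.297) = 0.0976 V.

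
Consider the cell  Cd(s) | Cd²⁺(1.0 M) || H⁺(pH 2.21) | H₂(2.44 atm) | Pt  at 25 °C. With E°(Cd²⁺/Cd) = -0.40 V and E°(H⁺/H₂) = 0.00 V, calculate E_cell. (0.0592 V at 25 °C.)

The hydrogen couple is the cathode, so E°_cell = 0.40 V; n = 2.
[H⁺] = 10^(−2.21) = 0.0062 M, and Q = [Cd²⁺]·P(H₂) / [H⁺]^2 = 6.42 × 10^4.
E = E° − (0.0592/2) log Q = 0.40 − (0.0592/2)(4.807) = 0.258 V.

0.26 V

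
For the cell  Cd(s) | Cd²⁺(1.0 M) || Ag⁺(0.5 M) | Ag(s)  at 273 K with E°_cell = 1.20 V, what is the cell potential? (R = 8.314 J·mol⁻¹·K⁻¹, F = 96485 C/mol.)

Balancing electrons gives n = 2; the reaction quotient is Q = [Cd²⁺]/[Ag⁺]^2 = 4.00.
E = E° − (RT/nF) ln Q = 1.20 − (8.314×273)/(2×96485) × (1.386) = 1.200 − 0.016 = 1.184 V.

1.18 V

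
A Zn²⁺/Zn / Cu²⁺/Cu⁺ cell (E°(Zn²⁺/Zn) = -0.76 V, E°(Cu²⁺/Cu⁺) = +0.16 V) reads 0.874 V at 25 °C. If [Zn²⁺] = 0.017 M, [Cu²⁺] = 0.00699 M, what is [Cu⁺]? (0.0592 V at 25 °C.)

From the Nernst equation, log Q = n(E° − E)/0.0592 = 2(0.92 − 0.874)/0.0592 = 1.554, so Q = 35.8.
With Q = [Zn²⁺]·[Cu⁺]^2/[Cu²⁺]^2 and the known concentrations, [Cu⁺]^2 in the numerator gives [Cu⁺] = 0.32 M.

0.32 M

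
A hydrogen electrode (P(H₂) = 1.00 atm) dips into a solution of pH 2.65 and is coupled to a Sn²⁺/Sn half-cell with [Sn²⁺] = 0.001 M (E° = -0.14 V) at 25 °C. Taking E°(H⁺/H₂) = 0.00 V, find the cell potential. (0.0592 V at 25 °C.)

0.072 V

The hydrogen couple is the cathode, so E°_cell = 0.14 V; n = 2.
[H⁺] = 10^(−2.65) = 0.0022 M, and Q = [Sn²⁺]·P(H₂) / [H⁺]^2 = 200.
E = E° − (0.0592/2) log Q = 0.14 − (0.0592/2)(2.300) = 0.072 V.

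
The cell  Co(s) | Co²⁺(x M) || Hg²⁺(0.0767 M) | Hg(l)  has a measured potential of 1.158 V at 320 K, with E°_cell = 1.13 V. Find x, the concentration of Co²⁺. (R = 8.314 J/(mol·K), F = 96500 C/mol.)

From the Nernst equation, ln Q = nF(E° − E)/RT = 2×96500×(1.13 − 1.158)/(8.314×320) = -2.031, so Q = 0.131.
With Q = [Co²⁺]/[Hg²⁺] and the known concentrations, [Co²⁺] in the numerator gives [Co²⁺] = 0.01 M.

0.01 M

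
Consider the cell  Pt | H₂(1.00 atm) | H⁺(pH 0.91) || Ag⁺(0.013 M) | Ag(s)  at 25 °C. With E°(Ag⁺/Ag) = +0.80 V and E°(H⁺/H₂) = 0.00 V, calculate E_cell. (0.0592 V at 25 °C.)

The Ag⁺/Ag couple is the cathode, so E°_cell = 0.80 V; n = 2.
[H⁺] = 10^(−0.91) = 0.12 M, and Q = [H⁺]^2 / ([Ag⁺]^2·P(H₂)) = 89.6.
E = E° − (0.0592/2) log Q = 0.80 − (0.0592/2)(1.952) = 0.742 V.

0.74 V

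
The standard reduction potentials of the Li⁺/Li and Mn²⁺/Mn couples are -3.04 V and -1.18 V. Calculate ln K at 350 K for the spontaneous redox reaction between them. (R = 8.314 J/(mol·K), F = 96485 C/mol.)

ln K = 123.3

E°_cell = -1.18 − (-3.04) = 1.86 V, with n = 2 electrons transferred.
At equilibrium E = 0, so the Nernst equation gives ln K = nFE°/RT = (2)(96485)(1.86)/((8.314)(350)) = 123.35.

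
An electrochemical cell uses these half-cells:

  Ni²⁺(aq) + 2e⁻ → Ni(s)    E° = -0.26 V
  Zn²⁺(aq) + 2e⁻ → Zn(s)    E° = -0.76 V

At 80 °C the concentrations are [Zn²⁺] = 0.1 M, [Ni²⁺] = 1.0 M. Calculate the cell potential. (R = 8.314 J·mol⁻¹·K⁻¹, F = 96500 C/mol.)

0.535 V

The Ni²⁺/Ni couple has the higher reduction potential and acts as the cathode, so E°_cell = -0.26 − (-0.76) = 0.50 V.
Balancing electrons gives n = 2; the reaction quotient is Q = [Zn²⁺]/[Ni²⁺] = 0.100.
E = E° − (RT/nF) ln Q = 0.50 − (8.314×353)/(2×96500) × (-2.303) = 0.500 + 0.035 = 0.535 V.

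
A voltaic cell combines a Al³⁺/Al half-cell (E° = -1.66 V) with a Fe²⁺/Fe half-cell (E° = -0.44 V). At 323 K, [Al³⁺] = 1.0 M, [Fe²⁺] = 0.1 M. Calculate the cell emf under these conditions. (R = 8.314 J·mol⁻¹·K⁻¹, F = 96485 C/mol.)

The Fe²⁺/Fe couple has the higher reduction potential and acts as the cathode, so E°_cell = -0.44 − (-1.66) = 1.22 V.
Balancing electrons gives n = 6; the reaction quotient is Q = [Al³⁺]^2/[Fe²⁺]^3 = 1000.
E = E° − (RT/nF) ln Q = 1.22 − (8.314×323)/(6×96485) × (6.908) = 1.220 − 0.032 = 1.188 V.

1.19 V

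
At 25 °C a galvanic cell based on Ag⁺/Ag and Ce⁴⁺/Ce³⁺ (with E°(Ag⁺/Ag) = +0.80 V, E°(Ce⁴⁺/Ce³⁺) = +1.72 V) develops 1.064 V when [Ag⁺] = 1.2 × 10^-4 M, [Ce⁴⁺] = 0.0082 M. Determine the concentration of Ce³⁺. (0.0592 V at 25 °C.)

From the Nernst equation, log Q = n(E° − E)/0.0592 = 1(0.92 − 1.064)/0.0592 = -2.432, so Q = 0.00369.
With Q = [Ag⁺]·[Ce³⁺]/[Ce⁴⁺] and the known concentrations, [Ce³⁺] in the numerator gives [Ce³⁺] = 0.25 M.

0.25 M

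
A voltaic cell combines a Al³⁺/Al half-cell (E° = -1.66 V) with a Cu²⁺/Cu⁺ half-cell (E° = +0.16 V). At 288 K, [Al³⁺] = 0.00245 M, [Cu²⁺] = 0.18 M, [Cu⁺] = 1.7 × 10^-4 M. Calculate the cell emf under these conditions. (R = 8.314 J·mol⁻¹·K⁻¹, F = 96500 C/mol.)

The Cu²⁺/Cu⁺ couple has the higher reduction potential and acts as the cathode, so E°_cell = +0.16 − (-1.66) = 1.82 V.
Balancing electrons gives n = 3; the reaction quotient is Q = [Al³⁺]·[Cu⁺]^3/[Cu²⁺]^3 = 2.06 × 10^-12.
E = E° − (RT/nF) ln Q = 1.82 − (8.314×288)/(3×96500) × (-26.906) = 1.820 + 0.223 = 2.043 V.

2.04 V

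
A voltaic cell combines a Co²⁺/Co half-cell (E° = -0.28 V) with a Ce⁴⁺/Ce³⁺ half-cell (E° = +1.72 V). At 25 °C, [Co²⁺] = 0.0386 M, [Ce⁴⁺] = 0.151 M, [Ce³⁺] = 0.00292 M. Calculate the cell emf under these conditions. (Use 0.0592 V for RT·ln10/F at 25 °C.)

2.14 V

The Ce⁴⁺/Ce³⁺ couple has the higher reduction potential and acts as the cathode, so E°_cell = +1.72 − (-0.28) = 2.00 V.
Balancing electrons gives n = 2; the reaction quotient is Q = [Co²⁺]·[Ce³⁺]^2/[Ce⁴⁺]^2 = 1.44 × 10^-5.
At 25 °C, E = E° − (0.0592/n) log Q = 2.00 − (0.0592/2)(-4.841) = 2.000 + 0.143 = 2.143 V.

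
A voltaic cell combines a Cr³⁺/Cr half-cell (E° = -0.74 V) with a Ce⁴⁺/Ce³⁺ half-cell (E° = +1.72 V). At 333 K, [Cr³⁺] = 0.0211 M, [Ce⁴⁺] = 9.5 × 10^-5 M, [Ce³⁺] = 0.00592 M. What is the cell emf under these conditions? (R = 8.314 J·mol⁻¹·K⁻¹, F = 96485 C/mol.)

The Ce⁴⁺/Ce³⁺ couple has the higher reduction potential and acts as the cathode, so E°_cell = +1.72 − (-0.74) = 2.46 V.
Balancing electrons gives n = 3; the reaction quotient is Q = [Cr³⁺]·[Ce³⁺]^3/[Ce⁴⁺]^3 = 5110.
E = E° − (RT/nF) ln Q = 2.46 − (8.314×333)/(3×96485) × (8.538) = 2.460 − 0.082 = 2.378 V.

2.38 V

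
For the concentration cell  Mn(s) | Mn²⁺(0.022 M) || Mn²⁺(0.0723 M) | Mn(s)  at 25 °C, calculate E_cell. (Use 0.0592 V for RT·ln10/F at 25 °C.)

Both half-cells are Mn²⁺/Mn, so E°_cell = 0. The concentrated side is the cathode; the cell reaction moves Mn²⁺ from high to low concentration with n = 2.
Q = [Mn²⁺]_dilute/[Mn²⁺]_conc = 0.022/0.0723 = 0.304.
E = 0 − (0.0592/2) log Q = −(0.0592/2)(-0.517) = 0.0153 V.

0.015 V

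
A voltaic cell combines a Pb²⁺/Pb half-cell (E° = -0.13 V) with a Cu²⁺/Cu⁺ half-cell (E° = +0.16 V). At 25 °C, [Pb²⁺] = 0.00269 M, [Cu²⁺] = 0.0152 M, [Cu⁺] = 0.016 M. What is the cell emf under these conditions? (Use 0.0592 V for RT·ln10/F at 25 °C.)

0.365 V

The Cu²⁺/Cu⁺ couple has the higher reduction potential and acts as the cathode, so E°_cell = +0.16 − (-0.13) = 0.29 V.
Balancing electrons gives n = 2; the reaction quotient is Q = [Pb²⁺]·[Cu⁺]^2/[Cu²⁺]^2 = 0.00298.
At 25 °C, E = E° − (0.0592/n) log Q = 0.29 − (0.0592/2)(-2.526) = 0.290 + 0.075 = 0.365 V.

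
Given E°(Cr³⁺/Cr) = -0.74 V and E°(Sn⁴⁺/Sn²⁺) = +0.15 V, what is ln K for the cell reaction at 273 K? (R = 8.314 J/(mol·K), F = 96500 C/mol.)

ln K = 227.0

E°_cell = +0.15 − (-0.74) = 0.89 V, with n = 6 electrons transferred.
At equilibrium E = 0, so the Nernst equation gives ln K = nFE°/RT = (6)(96500)(0.89)/((8.314)(273)) = 227.04.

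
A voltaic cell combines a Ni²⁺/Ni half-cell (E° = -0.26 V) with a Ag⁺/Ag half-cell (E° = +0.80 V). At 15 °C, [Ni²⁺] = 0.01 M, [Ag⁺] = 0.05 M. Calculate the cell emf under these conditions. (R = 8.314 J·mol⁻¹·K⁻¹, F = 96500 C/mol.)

The Ag⁺/Ag couple has the higher reduction potential and acts as the cathode, so E°_cell = +0.80 − (-0.26) = 1.06 V.
Balancing electrons gives n = 2; the reaction quotient is Q = [Ni²⁺]/[Ag⁺]^2 = 4.00.
E = E° − (RT/nF) ln Q = 1.06 − (8.314×288)/(2×96500) × (1.386) = 1.060 − 0.017 = 1.043 V.

1.04 V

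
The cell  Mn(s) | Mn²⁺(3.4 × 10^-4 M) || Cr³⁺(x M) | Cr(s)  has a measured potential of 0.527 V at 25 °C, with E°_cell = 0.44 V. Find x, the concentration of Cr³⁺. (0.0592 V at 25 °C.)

0.16 M

From the Nernst equation, log Q = n(E° − E)/0.0592 = 6(0.44 − 0.527)/0.0592 = -8.818, so Q = 1.52 × 10^-9.
With Q = [Mn²⁺]^3/[Cr³⁺]^2 and the known concentrations, [Cr³⁺]^2 in the denominator gives [Cr³⁺] = 0.16 M.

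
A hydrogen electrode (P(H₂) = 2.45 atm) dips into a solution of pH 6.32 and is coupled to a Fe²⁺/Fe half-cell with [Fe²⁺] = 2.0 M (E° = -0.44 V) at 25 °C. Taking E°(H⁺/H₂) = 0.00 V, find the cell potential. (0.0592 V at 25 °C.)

0.045 V

The hydrogen couple is the cathode, so E°_cell = 0.44 V; n = 2.
[H⁺] = 10^(−6.32) = 4.8 × 10^-7 M, and Q = [Fe²⁺]·P(H₂) / [H⁺]^2 = 2.14 × 10^13.
E = E° − (0.0592/2) log Q = 0.44 − (0.0592/2)(13.330) = 0.045 V.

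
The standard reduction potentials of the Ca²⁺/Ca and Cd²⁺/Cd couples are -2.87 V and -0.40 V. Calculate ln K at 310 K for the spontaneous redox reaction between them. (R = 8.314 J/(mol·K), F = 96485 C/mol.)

ln K = 184.9

E°_cell = -0.40 − (-2.87) = 2.47 V, with n = 2 electrons transferred.
At equilibrium E = 0, so the Nernst equation gives ln K = nFE°/RT = (2)(96485)(2.47)/((8.314)(310)) = 184.93.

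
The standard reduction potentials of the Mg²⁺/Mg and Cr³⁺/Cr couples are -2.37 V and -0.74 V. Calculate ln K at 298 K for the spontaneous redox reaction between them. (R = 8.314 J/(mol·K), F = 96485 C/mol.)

ln K = 380.9

E°_cell = -0.74 − (-2.37) = 1.63 V, with n = 6 electrons transferred.
At equilibrium E = 0, so the Nernst equation gives ln K = nFE°/RT = (6)(96485)(1.63)/((8.314)(298)) = 380.87.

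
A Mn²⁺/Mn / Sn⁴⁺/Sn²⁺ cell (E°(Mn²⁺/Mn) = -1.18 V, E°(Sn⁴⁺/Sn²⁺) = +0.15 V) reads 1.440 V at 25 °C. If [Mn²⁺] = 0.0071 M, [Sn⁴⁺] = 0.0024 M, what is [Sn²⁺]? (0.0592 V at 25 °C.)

6.5 × 10^-5 M

From the Nernst equation, log Q = n(E° − E)/0.0592 = 2(1.33 − 1.440)/0.0592 = -3.716, so Q = 1.92 × 10^-4.
With Q = [Mn²⁺]·[Sn²⁺]/[Sn⁴⁺] and the known concentrations, [Sn²⁺] in the numerator gives [Sn²⁺] = 6.5 × 10^-5 M.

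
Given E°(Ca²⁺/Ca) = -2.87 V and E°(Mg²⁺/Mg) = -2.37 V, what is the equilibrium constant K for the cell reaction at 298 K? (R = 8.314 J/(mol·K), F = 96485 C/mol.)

8.2 × 10^16

E°_cell = -2.37 − (-2.87) = 0.50 V, with n = 2 electrons transferred.
At equilibrium E = 0, so the Nernst equation gives ln K = nFE°/RT = (2)(96485)(0.50)/((8.314)(298)) = 38.94.
K = e^38.94 = 8.2 × 10^16.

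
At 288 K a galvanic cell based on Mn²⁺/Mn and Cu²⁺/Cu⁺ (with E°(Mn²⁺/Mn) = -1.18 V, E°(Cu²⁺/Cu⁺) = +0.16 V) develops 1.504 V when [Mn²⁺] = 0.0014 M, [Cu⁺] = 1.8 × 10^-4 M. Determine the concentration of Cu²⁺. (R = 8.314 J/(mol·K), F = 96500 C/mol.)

0.005 M

From the Nernst equation, ln Q = nF(E° − E)/RT = 2×96500×(1.34 − 1.504)/(8.314×288) = -13.219, so Q = 1.82 × 10^-6.
With Q = [Mn²⁺]·[Cu⁺]^2/[Cu²⁺]^2 and the known concentrations, [Cu²⁺]^2 in the denominator gives [Cu²⁺] = 0.005 M.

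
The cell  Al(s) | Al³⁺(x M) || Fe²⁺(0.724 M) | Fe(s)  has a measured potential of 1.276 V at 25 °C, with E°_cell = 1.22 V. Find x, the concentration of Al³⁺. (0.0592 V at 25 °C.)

From the Nernst equation, log Q = n(E° − E)/0.0592 = 6(1.22 − 1.276)/0.0592 = -5.676, so Q = 2.11 × 10^-6.
With Q = [Al³⁺]^2/[Fe²⁺]^3 and the known concentrations, [Al³⁺]^2 in the numerator gives [Al³⁺] = 8.9 × 10^-4 M.

8.9 × 10^-4 M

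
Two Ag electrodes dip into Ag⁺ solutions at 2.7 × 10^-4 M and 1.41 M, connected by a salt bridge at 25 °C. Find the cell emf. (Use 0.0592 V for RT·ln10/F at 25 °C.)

0.22 V

Both half-cells are Ag⁺/Ag, so E°_cell = 0. The concentrated side is the cathode; the cell reaction moves Ag⁺ from high to low concentration with n = 1.
Q = [Ag⁺]_dilute/[Ag⁺]_conc = 2.7 × 10^-4/1.41 = 1.91 × 10^-4.
E = 0 − (0.0592/1) log Q = −(0.0592/1)(-3.718) = 0.2201 V.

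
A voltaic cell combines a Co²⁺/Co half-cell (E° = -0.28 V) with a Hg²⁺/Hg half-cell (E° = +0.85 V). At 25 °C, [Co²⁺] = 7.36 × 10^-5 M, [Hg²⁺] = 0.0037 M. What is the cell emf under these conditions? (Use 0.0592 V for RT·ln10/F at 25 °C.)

The Hg²⁺/Hg couple has the higher reduction potential and acts as the cathode, so E°_cell = +0.85 − (-0.28) = 1.13 V.
Balancing electrons gives n = 2; the reaction quotient is Q = [Co²⁺]/[Hg²⁺] = 0.0199.
At 25 °C, E = E° − (0.0592/n) log Q = 1.13 − (0.0592/2)(-1.701) = 1.130 + 0.050 = 1.180 V.

1.18 V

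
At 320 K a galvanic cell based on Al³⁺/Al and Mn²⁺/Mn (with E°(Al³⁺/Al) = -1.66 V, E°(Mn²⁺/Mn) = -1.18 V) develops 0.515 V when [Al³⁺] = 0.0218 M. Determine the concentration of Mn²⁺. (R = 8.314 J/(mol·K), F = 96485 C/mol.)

0.99 M

From the Nernst equation, ln Q = nF(E° − E)/RT = 6×96485×(0.48 − 0.515)/(8.314×320) = -7.616, so Q = 4.93 × 10^-4.
With Q = [Al³⁺]^2/[Mn²⁺]^3 and the known concentrations, [Mn²⁺]^3 in the denominator gives [Mn²⁺] = 0.99 M.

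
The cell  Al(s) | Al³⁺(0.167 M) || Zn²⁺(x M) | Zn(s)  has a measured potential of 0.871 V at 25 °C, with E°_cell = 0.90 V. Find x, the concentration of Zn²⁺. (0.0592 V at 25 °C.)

From the Nernst equation, log Q = n(E° − E)/0.0592 = 6(0.90 − 0.871)/0.0592 = 2.939, so Q = 869.
With Q = [Al³⁺]^2/[Zn²⁺]^3 and the known concentrations, [Zn²⁺]^3 in the denominator gives [Zn²⁺] = 0.032 M.

0.032 M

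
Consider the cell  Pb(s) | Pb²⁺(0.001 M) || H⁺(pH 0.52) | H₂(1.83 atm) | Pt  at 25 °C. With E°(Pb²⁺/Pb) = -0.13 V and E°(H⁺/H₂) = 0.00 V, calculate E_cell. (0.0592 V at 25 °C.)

The hydrogen couple is the cathode, so E°_cell = 0.13 V; n = 2.
[H⁺] = 10^(−0.52) = 0.30 M, and Q = [Pb²⁺]·P(H₂) / [H⁺]^2 = 0.0201.
E = E° − (0.0592/2) log Q = 0.13 − (0.0592/2)(-1.698) = 0.180 V.

0.18 V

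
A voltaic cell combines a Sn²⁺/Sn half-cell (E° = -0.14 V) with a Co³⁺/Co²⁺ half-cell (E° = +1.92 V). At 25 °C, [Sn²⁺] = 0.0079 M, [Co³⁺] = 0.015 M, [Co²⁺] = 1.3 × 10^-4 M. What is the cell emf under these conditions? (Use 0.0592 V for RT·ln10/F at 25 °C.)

The Co³⁺/Co²⁺ couple has the higher reduction potential and acts as the cathode, so E°_cell = +1.92 − (-0.14) = 2.06 V.
Balancing electrons gives n = 2; the reaction quotient is Q = [Sn²⁺]·[Co²⁺]^2/[Co³⁺]^2 = 5.93 × 10^-7.
At 25 °C, E = E° − (0.0592/n) log Q = 2.06 − (0.0592/2)(-6.227) = 2.060 + 0.184 = 2.244 V.

2.24 V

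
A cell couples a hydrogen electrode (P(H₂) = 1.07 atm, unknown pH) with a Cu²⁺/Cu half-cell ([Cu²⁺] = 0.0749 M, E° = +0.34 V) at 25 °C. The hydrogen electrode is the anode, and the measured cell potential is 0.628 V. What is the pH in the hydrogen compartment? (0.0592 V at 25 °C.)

E°_cell = 0.34 V and n = 2.
log Q = n(E° − E)/0.0592 = 2×(0.34 − 0.628)/0.0592 = -9.730.
With Q = [H⁺]^2 / ([Cu²⁺]·P(H₂)), solving for [H⁺] gives log[H⁺] = -5.413, so pH = 5.41.

pH = 5.41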